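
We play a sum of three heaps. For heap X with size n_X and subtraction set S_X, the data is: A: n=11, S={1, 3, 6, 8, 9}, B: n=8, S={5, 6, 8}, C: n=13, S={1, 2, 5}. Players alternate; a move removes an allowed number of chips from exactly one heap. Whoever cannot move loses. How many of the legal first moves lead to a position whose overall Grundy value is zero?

Heap A, S = {1, 3, 6, 8, 9}:
G(0) = 0
G(1) = mex{0} = 1
G(2) = mex{1} = 0
G(3) = mex{0,0} = 1
G(4) = mex{1,1} = 0
G(5) = mex{0,0} = 1
G(6) = mex{1,1,0} = 2
G(7) = mex{2,0,1} = 3
G(8) = mex{3,1,0,0} = 2
G(9) = mex{2,2,1,1,0} = 3
G(10) = mex{3,3,0,0,1} = 2
G(11) = mex{2,2,1,1,0} = 3
G_A(11) = 3.
Heap B, S = {5, 6, 8}:
G(0) = 0
G(1) = mex{} = 0
G(2) = mex{} = 0
G(3) = mex{} = 0
G(4) = mex{} = 0
G(5) = mex{0} = 1
G(6) = mex{0,0} = 1
G(7) = mex{0,0} = 1
G(8) = mex{0,0,0} = 1
G_B(8) = 1.
Heap C, S = {1, 2, 5}:
G(0) = 0
G(1) = mex{0} = 1
G(2) = mex{1,0} = 2
G(3) = mex{2,1} = 0
G(4) = mex{0,2} = 1
G(5) = mex{1,0,0} = 2
G(6) = mex{2,1,1} = 0
G(7) = mex{0,2,2} = 1
G(8) = mex{1,0,0} = 2
G(9) = mex{2,1,1} = 0
G(10) = mex{0,2,2} = 1
G(11) = mex{1,0,0} = 2
G(12) = mex{2,1,1} = 0
G(13) = mex{0,2,2} = 1
G_C(13) = 1.
Combined Grundy value = 3 ⊕ 1 ⊕ 1 = 3.
A winning move leaves total XOR = 0, i.e. changes one component's Grundy value g to g ⊕ X where X is the current total.
Heap A: need g' = 3⊕3 = 0. Options: 11−1→G=2, 11−3→G=2, 11−6→G=1, 11−8→G=1, 11−9→G=0. Hits: 1.
Heap B: need g' = 1⊕3 = 2. Options: 8−5→G=0, 8−6→G=0, 8−8→G=0. Hits: 0.
Heap C: need g' = 1⊕3 = 2. Options: 13−1→G=0, 13−2→G=2, 13−5→G=2. Hits: 2.

3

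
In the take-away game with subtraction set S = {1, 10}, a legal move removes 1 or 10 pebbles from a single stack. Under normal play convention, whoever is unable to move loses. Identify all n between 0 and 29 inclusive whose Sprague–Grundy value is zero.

G(0) = 0
G(1) = mex{0} = 1
G(2) = mex{1} = 0
G(3) = mex{0} = 1
G(4) = mex{1} = 0
G(5) = mex{0} = 1
G(6) = mex{1} = 0
G(7) = mex{0} = 1
G(8) = mex{1} = 0
G(9) = mex{0} = 1
G(10) = mex{1,0} = 2
G(11) = mex{2,1} = 0
G(12) = mex{0,0} = 1
G(13) = mex{1,1} = 0
G(14) = mex{0,0} = 1
G(15) = mex{1,1} = 0
G(16) = mex{0,0} = 1
G(17) = mex{1,1} = 0
G(18) = mex{0,0} = 1
G(19) = mex{1,1} = 0
G(20) = mex{0,2} = 1
G(21) = mex{1,0} = 2
G(22) = mex{2,1} = 0
G(23) = mex{0,0} = 1
G(24) = mex{1,1} = 0
G(25) = mex{0,0} = 1
G(26) = mex{1,1} = 0
G(27) = mex{0,0} = 1
G(28) = mex{1,1} = 0
G(29) = mex{0,0} = 1
P-positions are exactly the n with G(n) = 0.

0, 2, 4, 6, 8, 11, 13, 15, 17, 19, 22, 24, 26, 28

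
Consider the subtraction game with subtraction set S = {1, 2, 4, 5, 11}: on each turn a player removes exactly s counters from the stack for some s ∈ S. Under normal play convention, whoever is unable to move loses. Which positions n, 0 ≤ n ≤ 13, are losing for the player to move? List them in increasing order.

n :  0  1  2  3  4  5  6  7  8  9 10 11 12 13
G :  0  1  2  0  1  2  0  1  2  0  1  2  0  1
P-positions are exactly the n with G(n) = 0.

0, 3, 6, 9, 12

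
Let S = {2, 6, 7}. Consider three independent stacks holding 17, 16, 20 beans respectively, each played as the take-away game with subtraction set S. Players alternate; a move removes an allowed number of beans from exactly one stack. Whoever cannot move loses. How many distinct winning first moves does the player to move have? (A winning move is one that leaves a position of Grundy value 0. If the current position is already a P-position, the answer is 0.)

All stacks use S = {2, 6, 7}:
G(0) = 0
G(1) = mex{} = 0
G(2) = mex{0} = 1
G(3) = mex{0} = 1
G(4) = mex{1} = 0
G(5) = mex{1} = 0
G(6) = mex{0,0} = 1
G(7) = mex{0,0,0} = 1
G(8) = mex{1,1,0} = 2
G(9) = mex{1,1,1} = 0
G(10) = mex{2,0,1} = 3
G(11) = mex{0,0,0} = 1
G(12) = mex{3,1,0} = 2
G(13) = mex{1,1,1} = 0
G(14) = mex{2,2,1} = 0
G(15) = mex{0,0,2} = 1
G(16) = mex{0,3,0} = 1
G(17) = mex{1,1,3} = 0
G(18) = mex{1,2,1} = 0
G(19) = mex{0,0,2} = 1
G(20) = mex{0,0,0} = 1
Stack A: G(17) = 0.
Stack B: G(16) = 1.
Stack C: G(20) = 1.
Combined Grundy value = 0 ⊕ 1 ⊕ 1 = 0.
A winning move leaves total XOR = 0, i.e. changes one component's Grundy value g to g ⊕ X where X is the current total.
Stack A: target g' = 0⊕0 = 0, but every legal move changes the Grundy value (mex property), so 0 moves.
Stack B: target g' = 1⊕0 = 1, but every legal move changes the Grundy value (mex property), so 0 moves.
Stack C: target g' = 1⊕0 = 1, but every legal move changes the Grundy value (mex property), so 0 moves.

0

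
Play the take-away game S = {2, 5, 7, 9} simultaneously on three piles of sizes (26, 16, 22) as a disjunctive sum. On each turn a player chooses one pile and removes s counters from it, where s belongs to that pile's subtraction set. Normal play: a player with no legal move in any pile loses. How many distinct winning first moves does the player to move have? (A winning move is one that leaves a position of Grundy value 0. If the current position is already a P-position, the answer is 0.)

4

All piles use S = {2, 5, 7, 9}:
n :  0  1  2  3  4  5  6  7  8  9 10 11 12 13 14 15 16 17 18 19 20 21 22 23 24 25 26
G :  0  0  1  1  0  2  1  3  2  2  3  3  0  4  1  0  0  1  1  2  2  3  3  2  4  3  0
Pile A: G(26) = 0.
Pile B: G(16) = 0.
Pile C: G(22) = 3.
Combined Grundy value = 0 ⊕ 0 ⊕ 3 = 3.
A winning move leaves total XOR = 0, i.e. changes one component's Grundy value g to g ⊕ X where X is the current total.
Pile A: need g' = 0⊕3 = 3. Options: 26−2→G=4, 26−5→G=3, 26−7→G=2, 26−9→G=1. Hits: 1.
Pile B: need g' = 0⊕3 = 3. Options: 16−2→G=1, 16−5→G=3, 16−7→G=2, 16−9→G=3. Hits: 2.
Pile C: need g' = 3⊕3 = 0. Options: 22−2→G=2, 22−5→G=1, 22−7→G=0, 22−9→G=4. Hits: 1.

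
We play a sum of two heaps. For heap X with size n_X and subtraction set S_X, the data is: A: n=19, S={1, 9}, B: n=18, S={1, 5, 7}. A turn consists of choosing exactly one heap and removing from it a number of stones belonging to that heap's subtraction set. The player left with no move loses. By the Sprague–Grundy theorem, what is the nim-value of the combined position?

Heap A, S = {1, 9}:
n :  0  1  2  3  4  5  6  7  8  9 10 11 12 13 14 15 16 17 18 19
G :  0  1  0  1  0  1  0  1  0  1  0  1  0  1  0  1  0  1  0  1
G_A(19) = 1.
Heap B, S = {1, 5, 7}:
n :  0  1  2  3  4  5  6  7  8  9 10 11 12 13 14 15 16 17 18
G :  0  1  0  1  0  1  0  1  0  1  0  1  0  1  0  1  0  1  0
G_B(18) = 0.
Combined Grundy value = 1 ⊕ 0 = 1.

1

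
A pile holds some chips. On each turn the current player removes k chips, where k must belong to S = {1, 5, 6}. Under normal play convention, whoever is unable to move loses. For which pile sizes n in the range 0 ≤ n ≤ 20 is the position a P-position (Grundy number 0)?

G(0) = 0
G(1) = mex{0} = 1
G(2) = mex{1} = 0
G(3) = mex{0} = 1
G(4) = mex{1} = 0
G(5) = mex{0,0} = 1
G(6) = mex{1,1,0} = 2
G(7) = mex{2,0,1} = 3
G(8) = mex{3,1,0} = 2
G(9) = mex{2,0,1} = 3
G(10) = mex{3,1,0} = 2
G(11) = mex{2,2,1} = 0
G(12) = mex{0,3,2} = 1
G(13) = mex{1,2,3} = 0
G(14) = mex{0,3,2} = 1
G(15) = mex{1,2,3} = 0
G(16) = mex{0,0,2} = 1
G(17) = mex{1,1,0} = 2
G(18) = mex{2,0,1} = 3
G(19) = mex{3,1,0} = 2
G(20) = mex{2,0,1} = 3
P-positions are exactly the n with G(n) = 0.

0, 2, 4, 11, 13, 15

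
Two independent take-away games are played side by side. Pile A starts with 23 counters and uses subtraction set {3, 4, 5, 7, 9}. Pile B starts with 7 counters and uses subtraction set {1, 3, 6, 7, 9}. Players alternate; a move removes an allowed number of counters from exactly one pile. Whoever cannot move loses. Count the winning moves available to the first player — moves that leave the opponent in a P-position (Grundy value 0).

Pile A, S = {3, 4, 5, 7, 9}:
G(0) = 0
G(1) = mex{} = 0
G(2) = mex{} = 0
G(3) = mex{0} = 1
G(4) = mex{0,0} = 1
G(5) = mex{0,0,0} = 1
G(6) = mex{1,0,0} = 2
G(7) = mex{1,1,0,0} = 2
G(8) = mex{1,1,1,0} = 2
G(9) = mex{2,1,1,0,0} = 3
G(10) = mex{2,2,1,1,0} = 3
G(11) = mex{2,2,2,1,0} = 3
G(12) = mex{3,2,2,1,1} = 0
G(13) = mex{3,3,2,2,1} = 0
G(14) = mex{3,3,3,2,1} = 0
G(15) = mex{0,3,3,2,2} = 1
G(16) = mex{0,0,3,3,2} = 1
G(17) = mex{0,0,0,3,2} = 1
G(18) = mex{1,0,0,3,3} = 2
G(19) = mex{1,1,0,0,3} = 2
G(20) = mex{1,1,1,0,3} = 2
G(21) = mex{2,1,1,0,0} = 3
G(22) = mex{2,2,1,1,0} = 3
G(23) = mex{2,2,2,1,0} = 3
G_A(23) = 3.
Pile B, S = {1, 3, 6, 7, 9}:
n : 0 1 2 3 4 5 6 7
G : 0 1 0 1 0 1 2 3
G_B(7) = 3.
Combined Grundy value = 3 ⊕ 3 = 0.
A winning move leaves total XOR = 0, i.e. changes one component's Grundy value g to g ⊕ X where X is the current total.
Pile A: target g' = 3⊕0 = 3, but every legal move changes the Grundy value (mex property), so 0 moves.
Pile B: target g' = 3⊕0 = 3, but every legal move changes the Grundy value (mex property), so 0 moves.

0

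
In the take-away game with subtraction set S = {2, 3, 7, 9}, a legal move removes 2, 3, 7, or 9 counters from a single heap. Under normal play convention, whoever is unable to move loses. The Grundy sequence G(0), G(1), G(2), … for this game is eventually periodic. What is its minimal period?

G(0) = 0
G(1) = mex{} = 0
G(2) = mex{0} = 1
G(3) = mex{0,0} = 1
G(4) = mex{1,0} = 2
G(5) = mex{1,1} = 0
G(6) = mex{2,1} = 0
G(7) = mex{0,2,0} = 1
G(8) = mex{0,0,0} = 1
G(9) = mex{1,0,1,0} = 2
G(10) = mex{1,1,1,0} = 2
G(11) = mex{2,1,2,1} = 0
G(12) = mex{2,2,0,1} = 3
G(13) = mex{0,2,0,2} = 1
G(14) = mex{3,0,1,0} = 2
G(15) = mex{1,3,1,0} = 2
G(16) = mex{2,1,2,1} = 0
G(17) = mex{2,2,2,1} = 0
G(18) = mex{0,2,0,2} = 1
G(19) = mex{0,0,3,2} = 1
G(20) = mex{1,0,1,0} = 2
G(21) = mex{1,1,2,3} = 0
G(22) = mex{2,1,2,1} = 0
G(23) = mex{0,2,0,2} = 1
G(24) = mex{0,0,0,2} = 1
G(25) = mex{1,0,1,0} = 2
G(26) = mex{1,1,1,0} = 2
G(27) = mex{2,1,2,1} = 0
G(28) = mex{2,2,0,1} = 3
G(29) = mex{0,2,0,2} = 1
G(30) = mex{3,0,1,0} = 2
G(31) = mex{1,3,1,0} = 2
G(32) = mex{2,1,2,1} = 0
G(33) = mex{2,2,2,1} = 0
G(n+16) = G(n) holds for n = 0,…,8 (a full window of length max(S) = 9), so the sequence is purely periodic with period 16.

16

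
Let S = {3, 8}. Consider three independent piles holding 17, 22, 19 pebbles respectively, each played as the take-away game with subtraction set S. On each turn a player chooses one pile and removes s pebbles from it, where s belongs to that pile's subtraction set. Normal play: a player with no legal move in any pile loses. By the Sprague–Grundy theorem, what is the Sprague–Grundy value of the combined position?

All piles use S = {3, 8}:
G(0) = 0
G(1) = mex{} = 0
G(2) = mex{} = 0
G(3) = mex{0} = 1
G(4) = mex{0} = 1
G(5) = mex{0} = 1
G(6) = mex{1} = 0
G(7) = mex{1} = 0
G(8) = mex{1,0} = 2
G(9) = mex{0,0} = 1
G(10) = mex{0,0} = 1
G(11) = mex{2,1} = 0
G(12) = mex{1,1} = 0
G(13) = mex{1,1} = 0
G(14) = mex{0,0} = 1
G(15) = mex{0,0} = 1
G(16) = mex{0,2} = 1
G(17) = mex{1,1} = 0
G(18) = mex{1,1} = 0
G(19) = mex{1,0} = 2
G(20) = mex{0,0} = 1
G(21) = mex{0,0} = 1
G(22) = mex{2,1} = 0
Pile A: G(17) = 0.
Pile B: G(22) = 0.
Pile C: G(19) = 2.
Combined Grundy value = 0 ⊕ 0 ⊕ 2 = 2.

2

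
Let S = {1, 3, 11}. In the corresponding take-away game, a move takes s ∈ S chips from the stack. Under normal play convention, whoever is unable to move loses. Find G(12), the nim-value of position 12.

G(0) = 0
G(1) = mex{0} = 1
G(2) = mex{1} = 0
G(3) = mex{0,0} = 1
G(4) = mex{1,1} = 0
G(5) = mex{0,0} = 1
G(6) = mex{1,1} = 0
G(7) = mex{0,0} = 1
G(8) = mex{1,1} = 0
G(9) = mex{0,0} = 1
G(10) = mex{1,1} = 0
G(11) = mex{0,0,0} = 1
G(12) = mex{1,1,1} = 0

0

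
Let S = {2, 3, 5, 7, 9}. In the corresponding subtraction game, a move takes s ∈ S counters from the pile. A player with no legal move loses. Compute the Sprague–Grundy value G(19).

4

G(0) = 0
G(1) = mex{} = 0
G(2) = mex{0} = 1
G(3) = mex{0,0} = 1
G(4) = mex{1,0} = 2
G(5) = mex{1,1,0} = 2
G(6) = mex{2,1,0} = 3
G(7) = mex{2,2,1,0} = 3
G(8) = mex{3,2,1,0} = 4
G(9) = mex{3,3,2,1,0} = 4
G(10) = mex{4,3,2,1,0} = 5
G(11) = mex{4,4,3,2,1} = 0
G(12) = mex{5,4,3,2,1} = 0
G(13) = mex{0,5,4,3,2} = 1
G(14) = mex{0,0,4,3,2} = 1
G(15) = mex{1,0,5,4,3} = 2
G(16) = mex{1,1,0,4,3} = 2
G(17) = mex{2,1,0,5,4} = 3
G(18) = mex{2,2,1,0,4} = 3
G(19) = mex{3,2,1,0,5} = 4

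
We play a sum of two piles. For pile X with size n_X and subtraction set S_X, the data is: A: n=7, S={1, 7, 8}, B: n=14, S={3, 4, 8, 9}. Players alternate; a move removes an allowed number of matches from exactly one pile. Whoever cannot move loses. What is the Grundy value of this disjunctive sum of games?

Pile A, S = {1, 7, 8}:
G(0) = 0
G(1) = mex{0} = 1
G(2) = mex{1} = 0
G(3) = mex{0} = 1
G(4) = mex{1} = 0
G(5) = mex{0} = 1
G(6) = mex{1} = 0
G(7) = mex{0,0} = 1
G_A(7) = 1.
Pile B, S = {3, 4, 8, 9}:
G(0) = 0
G(1) = mex{} = 0
G(2) = mex{} = 0
G(3) = mex{0} = 1
G(4) = mex{0,0} = 1
G(5) = mex{0,0} = 1
G(6) = mex{1,0} = 2
G(7) = mex{1,1} = 0
G(8) = mex{1,1,0} = 2
G(9) = mex{2,1,0,0} = 3
G(10) = mex{0,2,0,0} = 1
G(11) = mex{2,0,1,0} = 3
G(12) = mex{3,2,1,1} = 0
G(13) = mex{1,3,1,1} = 0
G(14) = mex{3,1,2,1} = 0
G_B(14) = 0.
Combined Grundy value = 1 ⊕ 0 = 1.

1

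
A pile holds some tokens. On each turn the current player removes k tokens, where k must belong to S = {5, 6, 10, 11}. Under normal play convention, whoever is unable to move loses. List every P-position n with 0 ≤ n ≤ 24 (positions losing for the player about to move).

n :  0  1  2  3  4  5  6  7  8  9 10 11 12 13 14 15 16 17 18 19 20 21 22 23 24
G :  0  0  0  0  0  1  1  1  1  1  2  2  2  2  2  3  0  0  0  0  0  1  1  1  1
P-positions are exactly the n with G(n) = 0.

0, 1, 2, 3, 4, 16, 17, 18, 19, 20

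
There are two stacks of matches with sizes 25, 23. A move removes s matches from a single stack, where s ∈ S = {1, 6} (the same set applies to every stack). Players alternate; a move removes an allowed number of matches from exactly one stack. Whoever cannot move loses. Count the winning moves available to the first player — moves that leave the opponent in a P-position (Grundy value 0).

0

All stacks use S = {1, 6}:
G(0) = 0
G(1) = mex{0} = 1
G(2) = mex{1} = 0
G(3) = mex{0} = 1
G(4) = mex{1} = 0
G(5) = mex{0} = 1
G(6) = mex{1,0} = 2
G(7) = mex{2,1} = 0
G(8) = mex{0,0} = 1
G(9) = mex{1,1} = 0
G(10) = mex{0,0} = 1
G(11) = mex{1,1} = 0
G(12) = mex{0,2} = 1
G(13) = mex{1,0} = 2
G(14) = mex{2,1} = 0
G(15) = mex{0,0} = 1
G(16) = mex{1,1} = 0
G(17) = mex{0,0} = 1
G(18) = mex{1,1} = 0
G(19) = mex{0,2} = 1
G(20) = mex{1,0} = 2
G(21) = mex{2,1} = 0
G(22) = mex{0,0} = 1
G(23) = mex{1,1} = 0
G(24) = mex{0,0} = 1
G(25) = mex{1,1} = 0
Stack A: G(25) = 0.
Stack B: G(23) = 0.
Combined Grundy value = 0 ⊕ 0 = 0.
A winning move leaves total XOR = 0, i.e. changes one component's Grundy value g to g ⊕ X where X is the current total.
Stack A: target g' = 0⊕0 = 0, but every legal move changes the Grundy value (mex property), so 0 moves.
Stack B: target g' = 0⊕0 = 0, but every legal move changes the Grundy value (mex property), so 0 moves.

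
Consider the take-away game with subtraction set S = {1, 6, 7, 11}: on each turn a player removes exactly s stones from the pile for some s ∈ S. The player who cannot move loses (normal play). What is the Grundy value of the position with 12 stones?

0

G(0) = 0
G(1) = mex{0} = 1
G(2) = mex{1} = 0
G(3) = mex{0} = 1
G(4) = mex{1} = 0
G(5) = mex{0} = 1
G(6) = mex{1,0} = 2
G(7) = mex{2,1,0} = 3
G(8) = mex{3,0,1} = 2
G(9) = mex{2,1,0} = 3
G(10) = mex{3,0,1} = 2
G(11) = mex{2,1,0,0} = 3
G(12) = mex{3,2,1,1} = 0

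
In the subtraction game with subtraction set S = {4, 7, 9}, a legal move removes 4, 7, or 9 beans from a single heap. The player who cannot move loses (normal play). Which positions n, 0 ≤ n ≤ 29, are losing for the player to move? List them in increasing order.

0, 1, 2, 3, 13, 14, 15, 16, 26, 27, 28, 29

G(0) = 0
G(1) = mex{} = 0
G(2) = mex{} = 0
G(3) = mex{} = 0
G(4) = mex{0} = 1
G(5) = mex{0} = 1
G(6) = mex{0} = 1
G(7) = mex{0,0} = 1
G(8) = mex{1,0} = 2
G(9) = mex{1,0,0} = 2
G(10) = mex{1,0,0} = 2
G(11) = mex{1,1,0} = 2
G(12) = mex{2,1,0} = 3
G(13) = mex{2,1,1} = 0
G(14) = mex{2,1,1} = 0
G(15) = mex{2,2,1} = 0
G(16) = mex{3,2,1} = 0
G(17) = mex{0,2,2} = 1
G(18) = mex{0,2,2} = 1
G(19) = mex{0,3,2} = 1
G(20) = mex{0,0,2} = 1
G(21) = mex{1,0,3} = 2
G(22) = mex{1,0,0} = 2
G(23) = mex{1,0,0} = 2
G(24) = mex{1,1,0} = 2
G(25) = mex{2,1,0} = 3
G(26) = mex{2,1,1} = 0
G(27) = mex{2,1,1} = 0
G(28) = mex{2,2,1} = 0
G(29) = mex{3,2,1} = 0
P-positions are exactly the n with G(n) = 0.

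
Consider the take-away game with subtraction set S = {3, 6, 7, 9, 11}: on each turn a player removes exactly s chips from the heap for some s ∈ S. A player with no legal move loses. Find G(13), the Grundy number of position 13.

4

n :  0  1  2  3  4  5  6  7  8  9 10 11 12 13
G :  0  0  0  1  1  1  2  2  2  3  3  3  4  4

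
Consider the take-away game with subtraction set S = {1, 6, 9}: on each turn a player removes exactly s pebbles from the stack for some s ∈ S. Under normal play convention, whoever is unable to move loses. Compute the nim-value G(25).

G(0) = 0
G(1) = mex{0} = 1
G(2) = mex{1} = 0
G(3) = mex{0} = 1
G(4) = mex{1} = 0
G(5) = mex{0} = 1
G(6) = mex{1,0} = 2
G(7) = mex{2,1} = 0
G(8) = mex{0,0} = 1
G(9) = mex{1,1,0} = 2
G(10) = mex{2,0,1} = 3
G(11) = mex{3,1,0} = 2
G(12) = mex{2,2,1} = 0
G(13) = mex{0,0,0} = 1
G(14) = mex{1,1,1} = 0
G(15) = mex{0,2,2} = 1
G(16) = mex{1,3,0} = 2
G(17) = mex{2,2,1} = 0
G(18) = mex{0,0,2} = 1
G(19) = mex{1,1,3} = 0
G(20) = mex{0,0,2} = 1
G(21) = mex{1,1,0} = 2
G(22) = mex{2,2,1} = 0
G(23) = mex{0,0,0} = 1
G(24) = mex{1,1,1} = 0
G(25) = mex{0,0,2} = 1

1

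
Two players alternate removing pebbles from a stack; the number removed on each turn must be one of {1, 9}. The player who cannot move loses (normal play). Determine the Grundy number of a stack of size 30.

n :  0  1  2  3  4  5  6  7  8  9 10 11 12 13 14 15 16 17 18 19 20 21 22 23 24 25 26 27 28 29 30
G :  0  1  0  1  0  1  0  1  0  1  0  1  0  1  0  1  0  1  0  1  0  1  0  1  0  1  0  1  0  1  0

0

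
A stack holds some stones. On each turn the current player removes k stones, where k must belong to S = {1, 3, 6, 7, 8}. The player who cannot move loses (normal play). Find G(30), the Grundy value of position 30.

G(0) = 0
G(1) = mex{0} = 1
G(2) = mex{1} = 0
G(3) = mex{0,0} = 1
G(4) = mex{1,1} = 0
G(5) = mex{0,0} = 1
G(6) = mex{1,1,0} = 2
G(7) = mex{2,0,1,0} = 3
G(8) = mex{3,1,0,1,0} = 2
G(9) = mex{2,2,1,0,1} = 3
G(10) = mex{3,3,0,1,0} = 2
G(11) = mex{2,2,1,0,1} = 3
G(12) = mex{3,3,2,1,0} = 4
G(13) = mex{4,2,3,2,1} = 0
G(14) = mex{0,3,2,3,2} = 1
G(15) = mex{1,4,3,2,3} = 0
G(16) = mex{0,0,2,3,2} = 1
G(17) = mex{1,1,3,2,3} = 0
G(18) = mex{0,0,4,3,2} = 1
G(19) = mex{1,1,0,4,3} = 2
G(20) = mex{2,0,1,0,4} = 3
G(21) = mex{3,1,0,1,0} = 2
G(22) = mex{2,2,1,0,1} = 3
G(23) = mex{3,3,0,1,0} = 2
G(24) = mex{2,2,1,0,1} = 3
G(25) = mex{3,3,2,1,0} = 4
G(26) = mex{4,2,3,2,1} = 0
G(27) = mex{0,3,2,3,2} = 1
G(28) = mex{1,4,3,2,3} = 0
G(29) = mex{0,0,2,3,2} = 1
G(30) = mex{1,1,3,2,3} = 0

0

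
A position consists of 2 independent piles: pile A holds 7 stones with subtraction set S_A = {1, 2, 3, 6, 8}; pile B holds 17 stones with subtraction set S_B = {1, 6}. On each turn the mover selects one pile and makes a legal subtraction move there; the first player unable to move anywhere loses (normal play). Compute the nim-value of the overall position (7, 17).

Pile A, S = {1, 2, 3, 6, 8}:
n : 0 1 2 3 4 5 6 7
G : 0 1 2 3 0 1 2 3
G_A(7) = 3.
Pile B, S = {1, 6}:
G(0) = 0
G(1) = mex{0} = 1
G(2) = mex{1} = 0
G(3) = mex{0} = 1
G(4) = mex{1} = 0
G(5) = mex{0} = 1
G(6) = mex{1,0} = 2
G(7) = mex{2,1} = 0
G(8) = mex{0,0} = 1
G(9) = mex{1,1} = 0
G(10) = mex{0,0} = 1
G(11) = mex{1,1} = 0
G(12) = mex{0,2} = 1
G(13) = mex{1,0} = 2
G(14) = mex{2,1} = 0
G(15) = mex{0,0} = 1
G(16) = mex{1,1} = 0
G(17) = mex{0,0} = 1
G_B(17) = 1.
Combined Grundy value = 3 ⊕ 1 = 2.

2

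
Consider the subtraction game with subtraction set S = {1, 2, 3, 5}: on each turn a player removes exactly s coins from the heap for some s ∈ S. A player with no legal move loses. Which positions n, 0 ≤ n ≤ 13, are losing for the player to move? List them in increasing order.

G(0) = 0
G(1) = mex{0} = 1
G(2) = mex{1,0} = 2
G(3) = mex{2,1,0} = 3
G(4) = mex{3,2,1} = 0
G(5) = mex{0,3,2,0} = 1
G(6) = mex{1,0,3,1} = 2
G(7) = mex{2,1,0,2} = 3
G(8) = mex{3,2,1,3} = 0
G(9) = mex{0,3,2,0} = 1
G(10) = mex{1,0,3,1} = 2
G(11) = mex{2,1,0,2} = 3
G(12) = mex{3,2,1,3} = 0
G(13) = mex{0,3,2,0} = 1
P-positions are exactly the n with G(n) = 0.

0, 4, 8, 12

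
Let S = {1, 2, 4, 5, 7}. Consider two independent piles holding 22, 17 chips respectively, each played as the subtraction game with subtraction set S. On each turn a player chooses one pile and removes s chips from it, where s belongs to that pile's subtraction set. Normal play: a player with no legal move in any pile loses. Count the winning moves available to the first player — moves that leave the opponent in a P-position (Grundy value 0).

5

All piles use S = {1, 2, 4, 5, 7}:
G(0) = 0
G(1) = mex{0} = 1
G(2) = mex{1,0} = 2
G(3) = mex{2,1} = 0
G(4) = mex{0,2,0} = 1
G(5) = mex{1,0,1,0} = 2
G(6) = mex{2,1,2,1} = 0
G(7) = mex{0,2,0,2,0} = 1
G(8) = mex{1,0,1,0,1} = 2
G(9) = mex{2,1,2,1,2} = 0
G(10) = mex{0,2,0,2,0} = 1
G(11) = mex{1,0,1,0,1} = 2
G(12) = mex{2,1,2,1,2} = 0
G(13) = mex{0,2,0,2,0} = 1
G(14) = mex{1,0,1,0,1} = 2
G(15) = mex{2,1,2,1,2} = 0
G(16) = mex{0,2,0,2,0} = 1
G(17) = mex{1,0,1,0,1} = 2
G(18) = mex{2,1,2,1,2} = 0
G(19) = mex{0,2,0,2,0} = 1
G(20) = mex{1,0,1,0,1} = 2
G(21) = mex{2,1,2,1,2} = 0
G(22) = mex{0,2,0,2,0} = 1
Pile A: G(22) = 1.
Pile B: G(17) = 2.
Combined Grundy value = 1 ⊕ 2 = 3.
A winning move leaves total XOR = 0, i.e. changes one component's Grundy value g to g ⊕ X where X is the current total.
Pile A: need g' = 1⊕3 = 2. Options: 22−1→G=0, 22−2→G=2, 22−4→G=0, 22−5→G=2, 22−7→G=0. Hits: 2.
Pile B: need g' = 2⊕3 = 1. Options: 17−1→G=1, 17−2→G=0, 17−4→G=1, 17−5→G=0, 17−7→G=1. Hits: 3.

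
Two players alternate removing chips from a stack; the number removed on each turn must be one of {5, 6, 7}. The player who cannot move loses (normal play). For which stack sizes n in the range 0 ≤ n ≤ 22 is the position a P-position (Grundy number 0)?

0, 1, 2, 3, 4, 12, 13, 14, 15, 16

G(0) = 0
G(1) = mex{} = 0
G(2) = mex{} = 0
G(3) = mex{} = 0
G(4) = mex{} = 0
G(5) = mex{0} = 1
G(6) = mex{0,0} = 1
G(7) = mex{0,0,0} = 1
G(8) = mex{0,0,0} = 1
G(9) = mex{0,0,0} = 1
G(10) = mex{1,0,0} = 2
G(11) = mex{1,1,0} = 2
G(12) = mex{1,1,1} = 0
G(13) = mex{1,1,1} = 0
G(14) = mex{1,1,1} = 0
G(15) = mex{2,1,1} = 0
G(16) = mex{2,2,1} = 0
G(17) = mex{0,2,2} = 1
G(18) = mex{0,0,2} = 1
G(19) = mex{0,0,0} = 1
G(20) = mex{0,0,0} = 1
G(21) = mex{0,0,0} = 1
G(22) = mex{1,0,0} = 2
P-positions are exactly the n with G(n) = 0.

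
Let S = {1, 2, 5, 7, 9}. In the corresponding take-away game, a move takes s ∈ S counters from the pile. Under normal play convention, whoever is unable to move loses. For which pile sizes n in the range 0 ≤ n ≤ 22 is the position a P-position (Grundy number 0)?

G(0) = 0
G(1) = mex{0} = 1
G(2) = mex{1,0} = 2
G(3) = mex{2,1} = 0
G(4) = mex{0,2} = 1
G(5) = mex{1,0,0} = 2
G(6) = mex{2,1,1} = 0
G(7) = mex{0,2,2,0} = 1
G(8) = mex{1,0,0,1} = 2
G(9) = mex{2,1,1,2,0} = 3
G(10) = mex{3,2,2,0,1} = 4
G(11) = mex{4,3,0,1,2} = 5
G(12) = mex{5,4,1,2,0} = 3
G(13) = mex{3,5,2,0,1} = 4
G(14) = mex{4,3,3,1,2} = 0
G(15) = mex{0,4,4,2,0} = 1
G(16) = mex{1,0,5,3,1} = 2
G(17) = mex{2,1,3,4,2} = 0
G(18) = mex{0,2,4,5,3} = 1
G(19) = mex{1,0,0,3,4} = 2
G(20) = mex{2,1,1,4,5} = 0
G(21) = mex{0,2,2,0,3} = 1
G(22) = mex{1,0,0,1,4} = 2
P-positions are exactly the n with G(n) = 0.

0, 3, 6, 14, 17, 20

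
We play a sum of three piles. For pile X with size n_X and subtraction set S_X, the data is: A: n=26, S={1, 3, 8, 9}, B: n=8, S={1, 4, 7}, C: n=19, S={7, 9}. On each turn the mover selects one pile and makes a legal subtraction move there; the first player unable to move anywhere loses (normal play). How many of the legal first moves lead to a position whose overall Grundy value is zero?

3

Pile A, S = {1, 3, 8, 9}:
n :  0  1  2  3  4  5  6  7  8  9 10 11 12 13 14 15 16 17 18 19 20 21 22 23 24 25 26
G :  0  1  0  1  0  1  0  1  2  3  2  3  2  3  2  3  0  1  0  1  0  1  0  1  2  3  2
G_A(26) = 2.
Pile B, S = {1, 4, 7}:
G(0) = 0
G(1) = mex{0} = 1
G(2) = mex{1} = 0
G(3) = mex{0} = 1
G(4) = mex{1,0} = 2
G(5) = mex{2,1} = 0
G(6) = mex{0,0} = 1
G(7) = mex{1,1,0} = 2
G(8) = mex{2,2,1} = 0
G_B(8) = 0.
Pile C, S = {7, 9}:
n :  0  1  2  3  4  5  6  7  8  9 10 11 12 13 14 15 16 17 18 19
G :  0  0  0  0  0  0  0  1  1  1  1  1  1  1  2  2  0  0  0  0
G_C(19) = 0.
Combined Grundy value = 2 ⊕ 0 ⊕ 0 = 2.
A winning move leaves total XOR = 0, i.e. changes one component's Grundy value g to g ⊕ X where X is the current total.
Pile A: need g' = 2⊕2 = 0. Options: 26−1→G=3, 26−3→G=1, 26−8→G=0, 26−9→G=1. Hits: 1.
Pile B: need g' = 0⊕2 = 2. Options: 8−1→G=2, 8−4→G=2, 8−7→G=1. Hits: 2.
Pile C: need g' = 0⊕2 = 2. Options: 19−7→G=1, 19−9→G=1. Hits: 0.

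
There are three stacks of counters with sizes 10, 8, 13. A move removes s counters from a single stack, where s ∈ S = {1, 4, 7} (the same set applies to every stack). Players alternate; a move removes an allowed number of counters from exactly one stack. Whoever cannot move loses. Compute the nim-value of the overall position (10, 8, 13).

0

All stacks use S = {1, 4, 7}:
G(0) = 0
G(1) = mex{0} = 1
G(2) = mex{1} = 0
G(3) = mex{0} = 1
G(4) = mex{1,0} = 2
G(5) = mex{2,1} = 0
G(6) = mex{0,0} = 1
G(7) = mex{1,1,0} = 2
G(8) = mex{2,2,1} = 0
G(9) = mex{0,0,0} = 1
G(10) = mex{1,1,1} = 0
G(11) = mex{0,2,2} = 1
G(12) = mex{1,0,0} = 2
G(13) = mex{2,1,1} = 0
Stack A: G(10) = 0.
Stack B: G(8) = 0.
Stack C: G(13) = 0.
Combined Grundy value = 0 ⊕ 0 ⊕ 0 = 0.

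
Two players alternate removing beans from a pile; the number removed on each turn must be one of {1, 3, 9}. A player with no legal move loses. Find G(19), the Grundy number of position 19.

n :  0  1  2  3  4  5  6  7  8  9 10 11 12 13 14 15 16 17 18 19
G :  0  1  0  1  0  1  0  1  0  1  0  1  0  1  0  1  0  1  0  1

1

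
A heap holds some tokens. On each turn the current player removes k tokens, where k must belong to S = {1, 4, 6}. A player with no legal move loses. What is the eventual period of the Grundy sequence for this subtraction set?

5

G(0) = 0
G(1) = mex{0} = 1
G(2) = mex{1} = 0
G(3) = mex{0} = 1
G(4) = mex{1,0} = 2
G(5) = mex{2,1} = 0
G(6) = mex{0,0,0} = 1
G(7) = mex{1,1,1} = 0
G(8) = mex{0,2,0} = 1
G(9) = mex{1,0,1} = 2
G(10) = mex{2,1,2} = 0
G(11) = mex{0,0,0} = 1
G(12) = mex{1,1,1} = 0
G(13) = mex{0,2,0} = 1
G(14) = mex{1,0,1} = 2
G(n+5) = G(n) holds for n = 0,…,5 (a full window of length max(S) = 6), so the sequence is purely periodic with period 5.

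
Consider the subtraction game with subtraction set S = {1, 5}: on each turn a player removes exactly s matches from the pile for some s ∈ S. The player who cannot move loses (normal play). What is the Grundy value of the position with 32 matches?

0

G(0) = 0
G(1) = mex{0} = 1
G(2) = mex{1} = 0
G(3) = mex{0} = 1
G(4) = mex{1} = 0
G(5) = mex{0,0} = 1
G(6) = mex{1,1} = 0
G(7) = mex{0,0} = 1
G(8) = mex{1,1} = 0
G(9) = mex{0,0} = 1
G(10) = mex{1,1} = 0
G(11) = mex{0,0} = 1
G(12) = mex{1,1} = 0
G(13) = mex{0,0} = 1
G(14) = mex{1,1} = 0
G(15) = mex{0,0} = 1
G(16) = mex{1,1} = 0
G(17) = mex{0,0} = 1
G(18) = mex{1,1} = 0
G(19) = mex{0,0} = 1
G(20) = mex{1,1} = 0
G(21) = mex{0,0} = 1
G(22) = mex{1,1} = 0
G(23) = mex{0,0} = 1
G(24) = mex{1,1} = 0
G(25) = mex{0,0} = 1
G(26) = mex{1,1} = 0
G(27) = mex{0,0} = 1
G(28) = mex{1,1} = 0
G(29) = mex{0,0} = 1
G(30) = mex{1,1} = 0
G(31) = mex{0,0} = 1
G(32) = mex{1,1} = 0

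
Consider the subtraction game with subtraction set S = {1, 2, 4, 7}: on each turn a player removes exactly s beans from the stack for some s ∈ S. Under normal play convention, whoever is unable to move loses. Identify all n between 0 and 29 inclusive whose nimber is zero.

n :  0  1  2  3  4  5  6  7  8  9 10 11 12 13 14 15 16 17 18 19 20 21 22 23 24 25 26 27 28 29
G :  0  1  2  0  1  2  0  1  2  0  1  2  0  1  2  0  1  2  0  1  2  0  1  2  0  1  2  0  1  2
P-positions are exactly the n with G(n) = 0.

0, 3, 6, 9, 12, 15, 18, 21, 24, 27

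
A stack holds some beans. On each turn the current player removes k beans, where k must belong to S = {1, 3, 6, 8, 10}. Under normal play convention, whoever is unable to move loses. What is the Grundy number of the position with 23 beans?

G(0) = 0
G(1) = mex{0} = 1
G(2) = mex{1} = 0
G(3) = mex{0,0} = 1
G(4) = mex{1,1} = 0
G(5) = mex{0,0} = 1
G(6) = mex{1,1,0} = 2
G(7) = mex{2,0,1} = 3
G(8) = mex{3,1,0,0} = 2
G(9) = mex{2,2,1,1} = 0
G(10) = mex{0,3,0,0,0} = 1
G(11) = mex{1,2,1,1,1} = 0
G(12) = mex{0,0,2,0,0} = 1
G(13) = mex{1,1,3,1,1} = 0
G(14) = mex{0,0,2,2,0} = 1
G(15) = mex{1,1,0,3,1} = 2
G(16) = mex{2,0,1,2,2} = 3
G(17) = mex{3,1,0,0,3} = 2
G(18) = mex{2,2,1,1,2} = 0
G(19) = mex{0,3,0,0,0} = 1
G(20) = mex{1,2,1,1,1} = 0
G(21) = mex{0,0,2,0,0} = 1
G(22) = mex{1,1,3,1,1} = 0
G(23) = mex{0,0,2,2,0} = 1

1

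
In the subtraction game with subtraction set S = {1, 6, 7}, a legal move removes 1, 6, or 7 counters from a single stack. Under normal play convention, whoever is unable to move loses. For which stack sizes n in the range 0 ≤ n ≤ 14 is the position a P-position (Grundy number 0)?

n :  0  1  2  3  4  5  6  7  8  9 10 11 12 13 14
G :  0  1  0  1  0  1  2  3  2  3  2  3  0  1  0
P-positions are exactly the n with G(n) = 0.

0, 2, 4, 12, 14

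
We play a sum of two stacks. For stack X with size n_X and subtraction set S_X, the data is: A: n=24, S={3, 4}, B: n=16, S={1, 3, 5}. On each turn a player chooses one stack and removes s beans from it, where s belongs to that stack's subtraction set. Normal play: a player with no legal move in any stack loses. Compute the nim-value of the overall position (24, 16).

Stack A, S = {3, 4}:
n :  0  1  2  3  4  5  6  7  8  9 10 11 12 13 14 15 16 17 18 19 20 21 22 23 24
G :  0  0  0  1  1  1  2  0  0  0  1  1  1  2  0  0  0  1  1  1  2  0  0  0  1
G_A(24) = 1.
Stack B, S = {1, 3, 5}:
G(0) = 0
G(1) = mex{0} = 1
G(2) = mex{1} = 0
G(3) = mex{0,0} = 1
G(4) = mex{1,1} = 0
G(5) = mex{0,0,0} = 1
G(6) = mex{1,1,1} = 0
G(7) = mex{0,0,0} = 1
G(8) = mex{1,1,1} = 0
G(9) = mex{0,0,0} = 1
G(10) = mex{1,1,1} = 0
G(11) = mex{0,0,0} = 1
G(12) = mex{1,1,1} = 0
G(13) = mex{0,0,0} = 1
G(14) = mex{1,1,1} = 0
G(15) = mex{0,0,0} = 1
G(16) = mex{1,1,1} = 0
G_B(16) = 0.
Combined Grundy value = 1 ⊕ 0 = 1.

1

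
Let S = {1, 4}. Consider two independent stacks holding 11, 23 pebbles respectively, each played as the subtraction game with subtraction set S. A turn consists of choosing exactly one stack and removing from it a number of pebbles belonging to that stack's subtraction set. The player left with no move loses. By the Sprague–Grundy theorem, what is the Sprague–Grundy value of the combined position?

0

All stacks use S = {1, 4}:
n :  0  1  2  3  4  5  6  7  8  9 10 11 12 13 14 15 16 17 18 19 20 21 22 23
G :  0  1  0  1  2  0  1  0  1  2  0  1  0  1  2  0  1  0  1  2  0  1  0  1
Stack A: G(11) = 1.
Stack B: G(23) = 1.
Combined Grundy value = 1 ⊕ 1 = 0.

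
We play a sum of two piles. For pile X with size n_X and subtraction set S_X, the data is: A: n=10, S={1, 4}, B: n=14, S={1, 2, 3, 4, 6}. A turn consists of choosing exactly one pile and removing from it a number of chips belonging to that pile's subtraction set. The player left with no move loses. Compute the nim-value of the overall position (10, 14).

Pile A, S = {1, 4}:
n :  0  1  2  3  4  5  6  7  8  9 10
G :  0  1  0  1  2  0  1  0  1  2  0
G_A(10) = 0.
Pile B, S = {1, 2, 3, 4, 6}:
G(0) = 0
G(1) = mex{0} = 1
G(2) = mex{1,0} = 2
G(3) = mex{2,1,0} = 3
G(4) = mex{3,2,1,0} = 4
G(5) = mex{4,3,2,1} = 0
G(6) = mex{0,4,3,2,0} = 1
G(7) = mex{1,0,4,3,1} = 2
G(8) = mex{2,1,0,4,2} = 3
G(9) = mex{3,2,1,0,3} = 4
G(10) = mex{4,3,2,1,4} = 0
G(11) = mex{0,4,3,2,0} = 1
G(12) = mex{1,0,4,3,1} = 2
G(13) = mex{2,1,0,4,2} = 3
G(14) = mex{3,2,1,0,3} = 4
G_B(14) = 4.
Combined Grundy value = 0 ⊕ 4 = 4.

4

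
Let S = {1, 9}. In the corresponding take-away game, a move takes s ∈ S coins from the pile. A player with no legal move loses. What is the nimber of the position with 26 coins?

G(0) = 0
G(1) = mex{0} = 1
G(2) = mex{1} = 0
G(3) = mex{0} = 1
G(4) = mex{1} = 0
G(5) = mex{0} = 1
G(6) = mex{1} = 0
G(7) = mex{0} = 1
G(8) = mex{1} = 0
G(9) = mex{0,0} = 1
G(10) = mex{1,1} = 0
G(11) = mex{0,0} = 1
G(12) = mex{1,1} = 0
G(13) = mex{0,0} = 1
G(14) = mex{1,1} = 0
G(15) = mex{0,0} = 1
G(16) = mex{1,1} = 0
G(17) = mex{0,0} = 1
G(18) = mex{1,1} = 0
G(19) = mex{0,0} = 1
G(20) = mex{1,1} = 0
G(21) = mex{0,0} = 1
G(22) = mex{1,1} = 0
G(23) = mex{0,0} = 1
G(24) = mex{1,1} = 0
G(25) = mex{0,0} = 1
G(26) = mex{1,1} = 0

0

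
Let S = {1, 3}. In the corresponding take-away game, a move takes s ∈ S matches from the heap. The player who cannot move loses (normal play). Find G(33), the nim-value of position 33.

1

n :  0  1  2  3  4  5  6  7  8  9 10 11 12 13 14 15 16 17 18 19 20 21 22 23 24 25 26 27 28 29 30 31 32 33
G :  0  1  0  1  0  1  0  1  0  1  0  1  0  1  0  1  0  1  0  1  0  1  0  1  0  1  0  1  0  1  0  1  0  1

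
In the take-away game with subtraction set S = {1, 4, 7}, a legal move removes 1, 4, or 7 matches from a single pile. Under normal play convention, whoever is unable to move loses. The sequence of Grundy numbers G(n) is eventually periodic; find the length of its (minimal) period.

n :  0  1  2  3  4  5  6  7  8  9 10 11 12 13 14 15 16 17
G :  0  1  0  1  2  0  1  2  0  1  0  1  2  0  1  2  0  1
G(n+8) = G(n) holds for n = 0,…,6 (a full window of length max(S) = 7), so the sequence is purely periodic with period 8.

8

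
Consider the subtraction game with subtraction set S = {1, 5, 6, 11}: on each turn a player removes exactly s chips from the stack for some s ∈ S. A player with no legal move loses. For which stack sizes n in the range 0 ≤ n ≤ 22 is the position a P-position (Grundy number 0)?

0, 2, 4, 12, 14, 16

n :  0  1  2  3  4  5  6  7  8  9 10 11 12 13 14 15 16 17 18 19 20 21 22
G :  0  1  0  1  0  1  2  3  2  3  2  3  0  1  0  1  0  1  2  3  2  3  2
P-positions are exactly the n with G(n) = 0.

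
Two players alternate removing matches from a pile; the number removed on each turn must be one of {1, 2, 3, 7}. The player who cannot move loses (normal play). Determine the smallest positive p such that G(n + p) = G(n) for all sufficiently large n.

n :  0  1  2  3  4  5  6  7  8  9 10 11 12 13 14
G :  0  1  2  3  0  1  2  3  0  1  2  3  0  1  2
G(n+4) = G(n) holds for n = 0,…,6 (a full window of length max(S) = 7), so the sequence is purely periodic with period 4.

4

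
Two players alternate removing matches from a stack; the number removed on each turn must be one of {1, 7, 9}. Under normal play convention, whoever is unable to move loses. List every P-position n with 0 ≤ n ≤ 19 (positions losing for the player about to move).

G(0) = 0
G(1) = mex{0} = 1
G(2) = mex{1} = 0
G(3) = mex{0} = 1
G(4) = mex{1} = 0
G(5) = mex{0} = 1
G(6) = mex{1} = 0
G(7) = mex{0,0} = 1
G(8) = mex{1,1} = 0
G(9) = mex{0,0,0} = 1
G(10) = mex{1,1,1} = 0
G(11) = mex{0,0,0} = 1
G(12) = mex{1,1,1} = 0
G(13) = mex{0,0,0} = 1
G(14) = mex{1,1,1} = 0
G(15) = mex{0,0,0} = 1
G(16) = mex{1,1,1} = 0
G(17) = mex{0,0,0} = 1
G(18) = mex{1,1,1} = 0
G(19) = mex{0,0,0} = 1
P-positions are exactly the n with G(n) = 0.

0, 2, 4, 6, 8, 10, 12, 14, 16, 18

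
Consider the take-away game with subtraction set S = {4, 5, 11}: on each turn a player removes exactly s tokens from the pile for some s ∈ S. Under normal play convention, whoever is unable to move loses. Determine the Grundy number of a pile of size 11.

n :  0  1  2  3  4  5  6  7  8  9 10 11
G :  0  0  0  0  1  1  1  1  2  0  0  2

2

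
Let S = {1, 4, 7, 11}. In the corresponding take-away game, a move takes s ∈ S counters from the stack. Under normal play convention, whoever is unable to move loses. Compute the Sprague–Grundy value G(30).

2

n :  0  1  2  3  4  5  6  7  8  9 10 11 12 13 14 15 16 17 18 19 20 21 22 23 24 25 26 27 28 29 30
G :  0  1  0  1  2  0  1  2  0  1  0  1  2  3  4  3  4  2  0  1  0  1  2  0  1  2  0  1  0  1  2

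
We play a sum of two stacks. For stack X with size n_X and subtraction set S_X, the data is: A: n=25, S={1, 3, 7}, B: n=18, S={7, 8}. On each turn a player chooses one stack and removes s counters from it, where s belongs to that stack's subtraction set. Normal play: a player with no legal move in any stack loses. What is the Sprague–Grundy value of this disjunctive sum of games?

Stack A, S = {1, 3, 7}:
G(0) = 0
G(1) = mex{0} = 1
G(2) = mex{1} = 0
G(3) = mex{0,0} = 1
G(4) = mex{1,1} = 0
G(5) = mex{0,0} = 1
G(6) = mex{1,1} = 0
G(7) = mex{0,0,0} = 1
G(8) = mex{1,1,1} = 0
G(9) = mex{0,0,0} = 1
G(10) = mex{1,1,1} = 0
G(11) = mex{0,0,0} = 1
G(12) = mex{1,1,1} = 0
G(13) = mex{0,0,0} = 1
G(14) = mex{1,1,1} = 0
G(15) = mex{0,0,0} = 1
G(16) = mex{1,1,1} = 0
G(17) = mex{0,0,0} = 1
G(18) = mex{1,1,1} = 0
G(19) = mex{0,0,0} = 1
G(20) = mex{1,1,1} = 0
G(21) = mex{0,0,0} = 1
G(22) = mex{1,1,1} = 0
G(23) = mex{0,0,0} = 1
G(24) = mex{1,1,1} = 0
G(25) = mex{0,0,0} = 1
G_A(25) = 1.
Stack B, S = {7, 8}:
G(0) = 0
G(1) = mex{} = 0
G(2) = mex{} = 0
G(3) = mex{} = 0
G(4) = mex{} = 0
G(5) = mex{} = 0
G(6) = mex{} = 0
G(7) = mex{0} = 1
G(8) = mex{0,0} = 1
G(9) = mex{0,0} = 1
G(10) = mex{0,0} = 1
G(11) = mex{0,0} = 1
G(12) = mex{0,0} = 1
G(13) = mex{0,0} = 1
G(14) = mex{1,0} = 2
G(15) = mex{1,1} = 0
G(16) = mex{1,1} = 0
G(17) = mex{1,1} = 0
G(18) = mex{1,1} = 0
G_B(18) = 0.
Combined Grundy value = 1 ⊕ 0 = 1.

1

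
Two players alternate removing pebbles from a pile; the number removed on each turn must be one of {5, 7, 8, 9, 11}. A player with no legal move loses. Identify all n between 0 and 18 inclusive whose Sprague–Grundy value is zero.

G(0) = 0
G(1) = mex{} = 0
G(2) = mex{} = 0
G(3) = mex{} = 0
G(4) = mex{} = 0
G(5) = mex{0} = 1
G(6) = mex{0} = 1
G(7) = mex{0,0} = 1
G(8) = mex{0,0,0} = 1
G(9) = mex{0,0,0,0} = 1
G(10) = mex{1,0,0,0} = 2
G(11) = mex{1,0,0,0,0} = 2
G(12) = mex{1,1,0,0,0} = 2
G(13) = mex{1,1,1,0,0} = 2
G(14) = mex{1,1,1,1,0} = 2
G(15) = mex{2,1,1,1,0} = 3
G(16) = mex{2,1,1,1,1} = 0
G(17) = mex{2,2,1,1,1} = 0
G(18) = mex{2,2,2,1,1} = 0
P-positions are exactly the n with G(n) = 0.

0, 1, 2, 3, 4, 16, 17, 18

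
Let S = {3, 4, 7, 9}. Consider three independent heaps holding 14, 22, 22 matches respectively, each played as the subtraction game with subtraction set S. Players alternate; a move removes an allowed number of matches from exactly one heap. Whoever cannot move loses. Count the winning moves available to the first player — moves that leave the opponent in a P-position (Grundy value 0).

0

All heaps use S = {3, 4, 7, 9}:
n :  0  1  2  3  4  5  6  7  8  9 10 11 12 13 14 15 16 17 18 19 20 21 22
G :  0  0  0  1  1  1  2  2  2  3  3  3  0  0  0  1  1  1  2  2  2  3  3
Heap A: G(14) = 0.
Heap B: G(22) = 3.
Heap C: G(22) = 3.
Combined Grundy value = 0 ⊕ 3 ⊕ 3 = 0.
A winning move leaves total XOR = 0, i.e. changes one component's Grundy value g to g ⊕ X where X is the current total.
Heap A: target g' = 0⊕0 = 0, but every legal move changes the Grundy value (mex property), so 0 moves.
Heap B: target g' = 3⊕0 = 3, but every legal move changes the Grundy value (mex property), so 0 moves.
Heap C: target g' = 3⊕0 = 3, but every legal move changes the Grundy value (mex property), so 0 moves.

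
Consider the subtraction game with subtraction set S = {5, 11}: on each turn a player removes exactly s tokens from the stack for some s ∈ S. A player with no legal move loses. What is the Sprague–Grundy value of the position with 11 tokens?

G(0) = 0
G(1) = mex{} = 0
G(2) = mex{} = 0
G(3) = mex{} = 0
G(4) = mex{} = 0
G(5) = mex{0} = 1
G(6) = mex{0} = 1
G(7) = mex{0} = 1
G(8) = mex{0} = 1
G(9) = mex{0} = 1
G(10) = mex{1} = 0
G(11) = mex{1,0} = 2

2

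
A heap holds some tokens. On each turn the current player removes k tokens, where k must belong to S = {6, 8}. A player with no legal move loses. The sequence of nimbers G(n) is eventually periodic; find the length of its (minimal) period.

n :  0  1  2  3  4  5  6  7  8  9 10 11 12 13 14 15 16 17 18 19 20 21 22 23 24 25 26 27 28 29
G :  0  0  0  0  0  0  1  1  1  1  1  1  2  2  0  0  0  0  0  0  1  1  1  1  1  1  2  2  0  0
G(n+14) = G(n) holds for n = 0,…,7 (a full window of length max(S) = 8), so the sequence is purely periodic with period 14.

14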